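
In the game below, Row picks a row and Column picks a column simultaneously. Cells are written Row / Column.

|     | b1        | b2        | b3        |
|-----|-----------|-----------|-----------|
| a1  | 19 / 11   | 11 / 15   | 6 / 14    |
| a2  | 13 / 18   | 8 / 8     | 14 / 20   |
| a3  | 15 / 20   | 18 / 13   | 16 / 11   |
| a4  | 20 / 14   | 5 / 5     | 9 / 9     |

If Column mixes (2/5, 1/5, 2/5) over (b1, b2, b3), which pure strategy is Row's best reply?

Row's best reply maximizes expected payoff against the mix.
a1: (2/5)·19 + (1/5)·11 + (2/5)·6 = 61/5
a2: (2/5)·13 + (1/5)·8 + (2/5)·14 = 62/5
a3: (2/5)·15 + (1/5)·18 + (2/5)·16 = 16
a4: (2/5)·20 + (1/5)·5 + (2/5)·9 = 63/5
Highest expected payoff is 16, from a3.

a3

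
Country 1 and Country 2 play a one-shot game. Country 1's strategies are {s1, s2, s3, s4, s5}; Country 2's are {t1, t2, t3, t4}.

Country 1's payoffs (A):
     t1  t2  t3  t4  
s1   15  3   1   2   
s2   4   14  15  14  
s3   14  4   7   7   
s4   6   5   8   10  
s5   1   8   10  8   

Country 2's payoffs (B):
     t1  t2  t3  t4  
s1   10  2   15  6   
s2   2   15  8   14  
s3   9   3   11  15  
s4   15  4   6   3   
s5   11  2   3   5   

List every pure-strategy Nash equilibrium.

Check mutual best responses: a cell is a NE iff neither player can gain by unilaterally deviating.
Country 1's best responses — vs t1: s1 (payoff 15); vs t2: s2 (payoff 14); vs t3: s2 (payoff 15); vs t4: s2 (payoff 14).
Country 2's best responses — vs s1: t3 (payoff 15); vs s2: t2 (payoff 15); vs s3: t4 (payoff 15); vs s4: t1 (payoff 15); vs s5: t1 (payoff 11).
The only mutual best response is (s2, t2); neither player gains by switching there.

(s2, t2)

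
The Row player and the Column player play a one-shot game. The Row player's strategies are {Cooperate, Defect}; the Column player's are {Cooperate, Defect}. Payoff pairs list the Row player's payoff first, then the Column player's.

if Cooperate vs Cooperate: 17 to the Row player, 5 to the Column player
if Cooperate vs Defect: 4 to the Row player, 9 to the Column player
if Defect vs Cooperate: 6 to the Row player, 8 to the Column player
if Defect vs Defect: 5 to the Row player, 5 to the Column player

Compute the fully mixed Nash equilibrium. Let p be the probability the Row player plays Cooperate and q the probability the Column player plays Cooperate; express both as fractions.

p = 3/7, q = 1/12

Each player's mixing probability is pinned down by making the *other* player indifferent.
The Column player indifferent between Cooperate and Defect: p·5 + (1−p)·8 = p·9 + (1−p)·5 ⟹ 8 + (-3)p = 5 + 4p ⟹ p = 3/7.
The Row player indifferent between Cooperate and Defect: q·17 + (1−q)·4 = q·6 + (1−q)·5 ⟹ 4 + 13q = 5 + 1q ⟹ q = 1/12.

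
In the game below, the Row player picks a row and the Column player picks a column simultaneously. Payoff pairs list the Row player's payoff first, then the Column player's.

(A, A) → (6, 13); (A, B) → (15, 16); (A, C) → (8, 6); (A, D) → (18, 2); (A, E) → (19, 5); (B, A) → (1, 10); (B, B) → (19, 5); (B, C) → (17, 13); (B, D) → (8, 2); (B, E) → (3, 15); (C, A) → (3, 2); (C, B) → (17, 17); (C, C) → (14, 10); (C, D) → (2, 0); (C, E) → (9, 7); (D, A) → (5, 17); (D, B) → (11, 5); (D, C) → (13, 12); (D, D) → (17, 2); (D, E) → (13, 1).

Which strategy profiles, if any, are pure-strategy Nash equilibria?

A profile is a Nash equilibrium when each player is best-responding to the other.
The Row player's best responses — vs A: A (payoff 6); vs B: B (payoff 19); vs C: B (payoff 17); vs D: A (payoff 18); vs E: A (payoff 19).
The Column player's best responses — vs A: B (payoff 16); vs B: E (payoff 15); vs C: B (payoff 17); vs D: A (payoff 17).
No cell has both players best-responding. For instance, the Row player's best reply to D is A, but against A the Column player prefers B over D.

None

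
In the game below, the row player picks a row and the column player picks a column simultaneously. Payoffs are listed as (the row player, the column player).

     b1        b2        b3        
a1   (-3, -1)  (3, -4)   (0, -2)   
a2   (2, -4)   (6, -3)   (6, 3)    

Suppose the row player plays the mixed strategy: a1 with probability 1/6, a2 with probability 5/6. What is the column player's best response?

b3

Compute the column player's expected payoff from each pure strategy against the given mix.
b1: (1/6)·(-1) + (5/6)·(-4) = -7/2
b2: (1/6)·(-4) + (5/6)·(-3) = -19/6
b3: (1/6)·(-2) + (5/6)·3 = 13/6
Highest expected payoff is 13/6, from b3.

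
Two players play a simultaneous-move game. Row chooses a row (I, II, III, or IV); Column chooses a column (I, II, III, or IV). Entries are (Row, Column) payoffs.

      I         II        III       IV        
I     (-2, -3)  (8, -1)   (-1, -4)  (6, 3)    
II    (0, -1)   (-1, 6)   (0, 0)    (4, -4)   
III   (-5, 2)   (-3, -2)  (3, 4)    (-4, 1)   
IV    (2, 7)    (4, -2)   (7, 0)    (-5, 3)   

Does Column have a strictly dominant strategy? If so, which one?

A strategy is strictly dominant if it gives Column a strictly higher payoff than every other strategy, against every choice by the opponent.
I is not dominant: against I, II gives -1 > -3.
II is not dominant: against I, IV gives 3 > -1.
III is not dominant: against I, I gives -3 > -4.
IV is not dominant: against II, I gives -1 > -4.
No single strategy is best against every opponent action.

None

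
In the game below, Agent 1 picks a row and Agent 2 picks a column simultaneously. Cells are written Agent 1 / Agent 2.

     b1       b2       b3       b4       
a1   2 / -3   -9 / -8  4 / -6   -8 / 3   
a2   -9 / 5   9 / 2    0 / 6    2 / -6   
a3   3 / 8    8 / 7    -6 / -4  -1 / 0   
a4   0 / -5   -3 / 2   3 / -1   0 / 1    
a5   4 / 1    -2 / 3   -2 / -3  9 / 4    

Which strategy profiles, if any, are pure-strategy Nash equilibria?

(a5, b4)

Check mutual best responses: a cell is a NE iff neither player can gain by unilaterally deviating.
Agent 1's best responses — vs b1: a5 (payoff 4); vs b2: a2 (payoff 9); vs b3: a1 (payoff 4); vs b4: a5 (payoff 9).
Agent 2's best responses — vs a1: b4 (payoff 3); vs a2: b3 (payoff 6); vs a3: b1 (payoff 8); vs a4: b2 (payoff 2); vs a5: b4 (payoff 4).
The only mutual best response is (a5, b4); neither player gains by switching there.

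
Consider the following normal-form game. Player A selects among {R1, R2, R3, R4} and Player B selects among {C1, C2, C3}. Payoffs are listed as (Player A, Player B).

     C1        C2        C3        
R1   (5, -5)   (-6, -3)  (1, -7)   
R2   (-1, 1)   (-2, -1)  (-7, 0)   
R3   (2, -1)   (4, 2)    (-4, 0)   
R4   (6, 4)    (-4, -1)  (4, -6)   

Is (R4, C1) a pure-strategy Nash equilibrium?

Yes

Holding Player B at C1: Player A gets 6 from R4, versus 5 from R1, -1 from R2, 2 from R3. No profitable deviation for Player A.
Holding Player A at R4: Player B gets 4 from C1, versus -1 from C2, -6 from C3. No profitable deviation for Player B either.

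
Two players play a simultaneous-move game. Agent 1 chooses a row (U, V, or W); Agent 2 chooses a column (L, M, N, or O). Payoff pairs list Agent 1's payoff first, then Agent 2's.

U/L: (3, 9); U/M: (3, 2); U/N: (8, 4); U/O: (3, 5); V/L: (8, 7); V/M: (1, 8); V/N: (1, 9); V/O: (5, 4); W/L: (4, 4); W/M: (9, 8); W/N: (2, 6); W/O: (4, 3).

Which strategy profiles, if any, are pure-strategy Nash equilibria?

(W, M)

Check mutual best responses: a cell is a NE iff neither player can gain by unilaterally deviating.
Agent 1's best responses — vs L: V (payoff 8); vs M: W (payoff 9); vs N: U (payoff 8); vs O: V (payoff 5).
Agent 2's best responses — vs U: L (payoff 9); vs V: N (payoff 9); vs W: M (payoff 8).
The only mutual best response is (W, M); neither player gains by switching there.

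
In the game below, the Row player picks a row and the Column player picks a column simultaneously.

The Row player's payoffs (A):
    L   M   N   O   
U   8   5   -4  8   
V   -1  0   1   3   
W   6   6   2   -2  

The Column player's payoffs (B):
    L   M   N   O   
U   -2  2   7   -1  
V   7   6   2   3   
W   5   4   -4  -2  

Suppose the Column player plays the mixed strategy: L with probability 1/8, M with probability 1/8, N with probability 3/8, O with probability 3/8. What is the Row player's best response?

U

Compute the Row player's expected payoff from each pure strategy against the given mix.
U: (1/8)·8 + (1/8)·5 + (3/8)·(-4) + (3/8)·8 = 25/8
V: (1/8)·(-1) + (1/8)·0 + (3/8)·1 + (3/8)·3 = 11/8
W: (1/8)·6 + (1/8)·6 + (3/8)·2 + (3/8)·(-2) = 3/2
Highest expected payoff is 25/8, from U.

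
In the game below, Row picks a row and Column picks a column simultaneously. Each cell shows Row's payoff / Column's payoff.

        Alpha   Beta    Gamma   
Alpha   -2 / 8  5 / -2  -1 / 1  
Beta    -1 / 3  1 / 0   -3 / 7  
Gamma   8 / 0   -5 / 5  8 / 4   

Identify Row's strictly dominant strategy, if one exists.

No strictly dominant strategy

Check whether one of Row's strategies beats all alternatives regardless of what the opponent does.
Alpha is not dominant: against Alpha, Beta gives -1 > -2.
Beta is not dominant: against Alpha, Gamma gives 8 > -1.
Gamma is not dominant: against Beta, Alpha gives 5 > -5.
No single strategy is best against every opponent action.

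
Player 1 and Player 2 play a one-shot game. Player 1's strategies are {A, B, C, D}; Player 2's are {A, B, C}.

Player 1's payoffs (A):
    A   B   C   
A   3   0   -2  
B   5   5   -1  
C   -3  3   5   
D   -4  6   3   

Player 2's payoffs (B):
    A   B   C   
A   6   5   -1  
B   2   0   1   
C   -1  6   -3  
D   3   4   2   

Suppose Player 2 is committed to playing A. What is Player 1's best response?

With Player 2 fixed at A, Player 1's payoffs are: A → 3, B → 5, C → -3, D → -4.
The maximum is 5, achieved by B.

B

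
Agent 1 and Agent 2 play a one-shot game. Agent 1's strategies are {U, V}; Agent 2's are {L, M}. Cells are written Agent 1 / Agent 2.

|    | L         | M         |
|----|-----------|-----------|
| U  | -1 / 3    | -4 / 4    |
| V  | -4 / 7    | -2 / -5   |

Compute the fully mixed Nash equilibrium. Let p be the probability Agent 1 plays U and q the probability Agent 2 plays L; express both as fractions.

p = 12/13, q = 2/5

Each player's mixing probability is pinned down by making the *other* player indifferent.
Agent 2 indifferent between L and M: p·3 + (1−p)·7 = p·4 + (1−p)·(-5) ⟹ 7 + (-4)p = (-5) + 9p ⟹ p = 12/13.
Agent 1 indifferent between U and V: q·(-1) + (1−q)·(-4) = q·(-4) + (1−q)·(-2) ⟹ (-4) + 3q = (-2) + (-2)q ⟹ q = 2/5.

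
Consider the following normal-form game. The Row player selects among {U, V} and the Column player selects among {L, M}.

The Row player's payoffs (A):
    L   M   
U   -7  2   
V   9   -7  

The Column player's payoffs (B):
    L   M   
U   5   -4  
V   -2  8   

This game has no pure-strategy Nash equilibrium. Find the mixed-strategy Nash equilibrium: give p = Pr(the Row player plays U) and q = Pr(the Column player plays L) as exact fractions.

In a mixed NE each player is indifferent between their pure strategies, so the opponent's mix sets the indifference.
The Column player indifferent between L and M: p·5 + (1−p)·(-2) = p·(-4) + (1−p)·8 ⟹ (-2) + 7p = 8 + (-12)p ⟹ p = 10/19.
The Row player indifferent between U and V: q·(-7) + (1−q)·2 = q·9 + (1−q)·(-7) ⟹ 2 + (-9)q = (-7) + 16q ⟹ q = 9/25.

p = 10/19, q = 9/25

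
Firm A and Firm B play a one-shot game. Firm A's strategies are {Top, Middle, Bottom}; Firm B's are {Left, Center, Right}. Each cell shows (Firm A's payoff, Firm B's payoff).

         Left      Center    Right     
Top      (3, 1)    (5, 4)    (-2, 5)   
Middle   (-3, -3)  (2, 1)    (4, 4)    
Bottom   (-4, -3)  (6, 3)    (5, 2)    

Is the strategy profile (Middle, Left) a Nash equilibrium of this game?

Holding Firm B at Left: Firm A gets -3 from Middle but could get 3 by switching to Top. Firm A has a profitable deviation.

No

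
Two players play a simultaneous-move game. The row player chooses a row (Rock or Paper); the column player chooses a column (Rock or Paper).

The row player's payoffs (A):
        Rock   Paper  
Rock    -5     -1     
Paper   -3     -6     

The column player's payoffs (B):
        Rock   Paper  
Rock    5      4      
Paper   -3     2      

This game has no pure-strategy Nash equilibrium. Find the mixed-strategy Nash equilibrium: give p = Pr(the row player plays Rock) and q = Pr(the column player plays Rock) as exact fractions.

In a mixed NE each player is indifferent between their pure strategies, so the opponent's mix sets the indifference.
The column player indifferent between Rock and Paper: p·5 + (1−p)·(-3) = p·4 + (1−p)·2 ⟹ (-3) + 8p = 2 + 2p ⟹ p = 5/6.
The row player indifferent between Rock and Paper: q·(-5) + (1−q)·(-1) = q·(-3) + (1−q)·(-6) ⟹ (-1) + (-4)q = (-6) + 3q ⟹ q = 5/7.

p = 5/6, q = 5/7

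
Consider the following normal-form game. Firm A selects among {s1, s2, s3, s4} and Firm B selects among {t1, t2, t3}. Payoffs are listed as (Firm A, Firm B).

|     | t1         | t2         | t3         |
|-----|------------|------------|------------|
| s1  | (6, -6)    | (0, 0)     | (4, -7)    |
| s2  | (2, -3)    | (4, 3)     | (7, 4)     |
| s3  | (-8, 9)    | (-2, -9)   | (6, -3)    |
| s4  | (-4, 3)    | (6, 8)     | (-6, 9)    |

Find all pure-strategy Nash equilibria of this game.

(s2, t3)

Find each player's best response to every opponent strategy; NE are the intersections.
Firm A's best responses — vs t1: s1 (payoff 6); vs t2: s4 (payoff 6); vs t3: s2 (payoff 7).
Firm B's best responses — vs s1: t2 (payoff 0); vs s2: t3 (payoff 4); vs s3: t1 (payoff 9); vs s4: t3 (payoff 9).
The only mutual best response is (s2, t3); neither player gains by switching there.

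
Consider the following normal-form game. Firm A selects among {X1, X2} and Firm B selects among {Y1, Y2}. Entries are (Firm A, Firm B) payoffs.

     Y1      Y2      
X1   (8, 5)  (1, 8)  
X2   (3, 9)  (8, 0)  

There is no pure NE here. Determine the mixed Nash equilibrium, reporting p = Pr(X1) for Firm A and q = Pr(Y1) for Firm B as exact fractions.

Each player's mixing probability is pinned down by making the *other* player indifferent.
Firm B indifferent between Y1 and Y2: p·5 + (1−p)·9 = p·8 + (1−p)·0 ⟹ 9 + (-4)p = 0 + 8p ⟹ p = 3/4.
Firm A indifferent between X1 and X2: q·8 + (1−q)·1 = q·3 + (1−q)·8 ⟹ 1 + 7q = 8 + (-5)q ⟹ q = 7/12.

p = 3/4, q = 7/12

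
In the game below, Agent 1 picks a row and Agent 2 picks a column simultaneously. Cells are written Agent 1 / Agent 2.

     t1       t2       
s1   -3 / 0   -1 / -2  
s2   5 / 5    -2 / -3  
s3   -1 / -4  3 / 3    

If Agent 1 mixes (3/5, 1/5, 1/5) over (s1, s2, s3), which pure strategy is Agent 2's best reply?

Compute Agent 2's expected payoff from each pure strategy against the given mix.
t1: (3/5)·0 + (1/5)·5 + (1/5)·(-4) = 1/5
t2: (3/5)·(-2) + (1/5)·(-3) + (1/5)·3 = -6/5
Highest expected payoff is 1/5, from t1.

t1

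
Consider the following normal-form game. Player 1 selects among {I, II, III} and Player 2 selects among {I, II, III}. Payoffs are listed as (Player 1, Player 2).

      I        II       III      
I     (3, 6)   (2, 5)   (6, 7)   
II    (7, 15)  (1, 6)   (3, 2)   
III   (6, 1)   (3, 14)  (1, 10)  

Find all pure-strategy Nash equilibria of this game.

(I, III), (II, I), and (III, II)

Check mutual best responses: a cell is a NE iff neither player can gain by unilaterally deviating.
Player 1's best responses — vs I: II (payoff 7); vs II: III (payoff 3); vs III: I (payoff 6).
Player 2's best responses — vs I: III (payoff 7); vs II: I (payoff 15); vs III: II (payoff 14).
Mutual best responses occur at (I, III), (II, I), and (III, II); at each, neither player gains by switching.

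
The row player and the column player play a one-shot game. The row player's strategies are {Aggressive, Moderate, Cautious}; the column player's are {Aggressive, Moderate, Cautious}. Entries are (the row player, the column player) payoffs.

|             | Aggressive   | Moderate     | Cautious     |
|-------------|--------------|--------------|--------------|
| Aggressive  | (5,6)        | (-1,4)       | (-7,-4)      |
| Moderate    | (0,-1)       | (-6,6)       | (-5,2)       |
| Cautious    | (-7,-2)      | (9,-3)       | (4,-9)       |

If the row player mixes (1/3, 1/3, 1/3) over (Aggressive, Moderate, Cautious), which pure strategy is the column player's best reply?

Moderate

The column player's best reply maximizes expected payoff against the mix.
Aggressive: (1/3)·6 + (1/3)·(-1) + (1/3)·(-2) = 1
Moderate: (1/3)·4 + (1/3)·6 + (1/3)·(-3) = 7/3
Cautious: (1/3)·(-4) + (1/3)·2 + (1/3)·(-9) = -11/3
Highest expected payoff is 7/3, from Moderate.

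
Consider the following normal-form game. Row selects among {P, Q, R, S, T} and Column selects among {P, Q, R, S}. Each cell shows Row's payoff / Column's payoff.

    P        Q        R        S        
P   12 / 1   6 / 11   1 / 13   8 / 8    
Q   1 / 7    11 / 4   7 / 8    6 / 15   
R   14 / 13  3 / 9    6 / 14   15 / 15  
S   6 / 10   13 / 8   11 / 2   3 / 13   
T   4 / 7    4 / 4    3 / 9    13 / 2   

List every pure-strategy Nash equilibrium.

(R, S)

A profile is a Nash equilibrium when each player is best-responding to the other.
Row's best responses — vs P: R (payoff 14); vs Q: S (payoff 13); vs R: S (payoff 11); vs S: R (payoff 15).
Column's best responses — vs P: R (payoff 13); vs Q: S (payoff 15); vs R: S (payoff 15); vs S: S (payoff 13); vs T: R (payoff 9).
The only mutual best response is (R, S); neither player gains by switching there.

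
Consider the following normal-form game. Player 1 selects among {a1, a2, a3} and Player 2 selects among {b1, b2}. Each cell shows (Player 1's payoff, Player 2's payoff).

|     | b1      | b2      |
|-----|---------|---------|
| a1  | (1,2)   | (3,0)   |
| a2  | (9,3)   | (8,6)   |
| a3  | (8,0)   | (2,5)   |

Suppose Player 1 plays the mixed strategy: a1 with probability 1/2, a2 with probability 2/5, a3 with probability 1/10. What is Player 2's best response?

Player 2's best reply maximizes expected payoff against the mix.
b1: (1/2)·2 + (2/5)·3 + (1/10)·0 = 11/5
b2: (1/2)·0 + (2/5)·6 + (1/10)·5 = 29/10
Highest expected payoff is 29/10, from b2.

b2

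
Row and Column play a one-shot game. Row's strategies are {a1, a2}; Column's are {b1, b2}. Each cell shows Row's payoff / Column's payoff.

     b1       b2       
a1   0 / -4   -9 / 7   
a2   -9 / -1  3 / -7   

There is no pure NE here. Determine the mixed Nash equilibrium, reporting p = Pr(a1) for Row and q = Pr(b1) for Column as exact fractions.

Each player's mixing probability is pinned down by making the *other* player indifferent.
Column indifferent between b1 and b2: p·(-4) + (1−p)·(-1) = p·7 + (1−p)·(-7) ⟹ (-1) + (-3)p = (-7) + 14p ⟹ p = 6/17.
Row indifferent between a1 and a2: q·0 + (1−q)·(-9) = q·(-9) + (1−q)·3 ⟹ (-9) + 9q = 3 + (-12)q ⟹ q = 4/7.

p = 6/17, q = 4/7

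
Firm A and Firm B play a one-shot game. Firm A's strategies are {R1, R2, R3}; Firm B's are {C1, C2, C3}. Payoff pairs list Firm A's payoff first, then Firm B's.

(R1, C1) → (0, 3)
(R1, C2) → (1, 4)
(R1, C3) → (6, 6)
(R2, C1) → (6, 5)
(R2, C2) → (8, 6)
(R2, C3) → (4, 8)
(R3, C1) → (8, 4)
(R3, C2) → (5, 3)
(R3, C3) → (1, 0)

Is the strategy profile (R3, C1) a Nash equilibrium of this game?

Holding Firm B at C1: Firm A gets 8 from R3, versus 0 from R1, 6 from R2. No profitable deviation for Firm A.
Holding Firm A at R3: Firm B gets 4 from C1, versus 3 from C2, 0 from C3. No profitable deviation for Firm B either.

Yes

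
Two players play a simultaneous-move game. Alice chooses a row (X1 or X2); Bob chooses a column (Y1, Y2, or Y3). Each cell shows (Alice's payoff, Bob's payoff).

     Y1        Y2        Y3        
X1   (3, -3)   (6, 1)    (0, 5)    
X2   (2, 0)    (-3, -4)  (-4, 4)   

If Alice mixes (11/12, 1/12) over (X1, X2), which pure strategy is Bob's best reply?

Y3

Compute Bob's expected payoff from each pure strategy against the given mix.
Y1: (11/12)·(-3) + (1/12)·0 = -11/4
Y2: (11/12)·1 + (1/12)·(-4) = 7/12
Y3: (11/12)·5 + (1/12)·4 = 59/12
Highest expected payoff is 59/12, from Y3.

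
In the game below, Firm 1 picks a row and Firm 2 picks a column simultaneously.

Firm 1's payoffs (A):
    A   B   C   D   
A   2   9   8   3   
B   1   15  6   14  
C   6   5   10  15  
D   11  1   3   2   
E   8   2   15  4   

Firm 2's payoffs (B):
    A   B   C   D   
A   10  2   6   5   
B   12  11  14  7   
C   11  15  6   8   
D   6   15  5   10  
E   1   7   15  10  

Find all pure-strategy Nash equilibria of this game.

(E, C)

Check mutual best responses: a cell is a NE iff neither player can gain by unilaterally deviating.
Firm 1's best responses — vs A: D (payoff 11); vs B: B (payoff 15); vs C: E (payoff 15); vs D: C (payoff 15).
Firm 2's best responses — vs A: A (payoff 10); vs B: C (payoff 14); vs C: B (payoff 15); vs D: B (payoff 15); vs E: C (payoff 15).
The only mutual best response is (E, C); neither player gains by switching there.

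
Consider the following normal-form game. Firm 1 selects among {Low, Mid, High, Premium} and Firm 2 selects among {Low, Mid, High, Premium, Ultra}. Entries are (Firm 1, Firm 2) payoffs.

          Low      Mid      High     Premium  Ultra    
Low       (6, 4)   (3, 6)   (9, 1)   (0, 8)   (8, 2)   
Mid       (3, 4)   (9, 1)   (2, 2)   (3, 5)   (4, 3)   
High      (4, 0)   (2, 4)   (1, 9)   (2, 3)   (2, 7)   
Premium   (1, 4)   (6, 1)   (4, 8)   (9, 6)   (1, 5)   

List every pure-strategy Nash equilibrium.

None

A profile is a Nash equilibrium when each player is best-responding to the other.
Firm 1's best responses — vs Low: Low (payoff 6); vs Mid: Mid (payoff 9); vs High: Low (payoff 9); vs Premium: Premium (payoff 9); vs Ultra: Low (payoff 8).
Firm 2's best responses — vs Low: Premium (payoff 8); vs Mid: Premium (payoff 5); vs High: High (payoff 9); vs Premium: High (payoff 8).
No cell has both players best-responding. For instance, Firm 1's best reply to High is Low, but against Low Firm 2 prefers Premium over High.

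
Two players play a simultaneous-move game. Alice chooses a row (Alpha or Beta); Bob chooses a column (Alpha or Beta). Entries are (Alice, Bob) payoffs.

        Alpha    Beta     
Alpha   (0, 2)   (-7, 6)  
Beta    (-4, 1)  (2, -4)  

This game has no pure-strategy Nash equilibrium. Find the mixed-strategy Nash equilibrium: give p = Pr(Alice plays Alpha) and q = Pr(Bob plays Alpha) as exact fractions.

p = 5/9, q = 9/13

In a mixed NE each player is indifferent between their pure strategies, so the opponent's mix sets the indifference.
Bob indifferent between Alpha and Beta: p·2 + (1−p)·1 = p·6 + (1−p)·(-4) ⟹ 1 + 1p = (-4) + 10p ⟹ p = 5/9.
Alice indifferent between Alpha and Beta: q·0 + (1−q)·(-7) = q·(-4) + (1−q)·2 ⟹ (-7) + 7q = 2 + (-6)q ⟹ q = 9/13.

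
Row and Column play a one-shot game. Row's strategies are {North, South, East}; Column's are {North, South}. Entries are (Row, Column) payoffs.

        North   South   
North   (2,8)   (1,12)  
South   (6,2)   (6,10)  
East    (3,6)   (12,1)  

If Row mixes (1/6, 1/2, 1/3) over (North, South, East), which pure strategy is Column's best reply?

Column's best reply maximizes expected payoff against the mix.
North: (1/6)·8 + (1/2)·2 + (1/3)·6 = 13/3
South: (1/6)·12 + (1/2)·10 + (1/3)·1 = 22/3
Highest expected payoff is 22/3, from South.

South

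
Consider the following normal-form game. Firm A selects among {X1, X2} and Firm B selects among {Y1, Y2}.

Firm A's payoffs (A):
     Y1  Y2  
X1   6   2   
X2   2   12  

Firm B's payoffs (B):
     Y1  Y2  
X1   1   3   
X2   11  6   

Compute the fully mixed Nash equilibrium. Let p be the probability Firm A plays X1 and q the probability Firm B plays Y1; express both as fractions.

In a mixed NE each player is indifferent between their pure strategies, so the opponent's mix sets the indifference.
Firm B indifferent between Y1 and Y2: p·1 + (1−p)·11 = p·3 + (1−p)·6 ⟹ 11 + (-10)p = 6 + (-3)p ⟹ p = 5/7.
Firm A indifferent between X1 and X2: q·6 + (1−q)·2 = q·2 + (1−q)·12 ⟹ 2 + 4q = 12 + (-10)q ⟹ q = 5/7.

p = 5/7, q = 5/7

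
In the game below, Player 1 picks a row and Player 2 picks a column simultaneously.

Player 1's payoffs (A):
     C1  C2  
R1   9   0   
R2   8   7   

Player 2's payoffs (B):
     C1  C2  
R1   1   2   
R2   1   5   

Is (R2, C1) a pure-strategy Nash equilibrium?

No

Holding Player 2 at C1: Player 1 gets 8 from R2 but could get 9 by switching to R1. Player 1 has a profitable deviation.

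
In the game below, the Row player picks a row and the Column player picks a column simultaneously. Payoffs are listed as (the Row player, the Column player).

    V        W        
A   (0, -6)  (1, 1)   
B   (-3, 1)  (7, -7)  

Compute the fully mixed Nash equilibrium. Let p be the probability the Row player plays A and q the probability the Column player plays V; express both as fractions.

p = 8/15, q = 2/3

In a mixed NE each player is indifferent between their pure strategies, so the opponent's mix sets the indifference.
The Column player indifferent between V and W: p·(-6) + (1−p)·1 = p·1 + (1−p)·(-7) ⟹ 1 + (-7)p = (-7) + 8p ⟹ p = 8/15.
The Row player indifferent between A and B: q·0 + (1−q)·1 = q·(-3) + (1−q)·7 ⟹ 1 + (-1)q = 7 + (-10)q ⟹ q = 2/3.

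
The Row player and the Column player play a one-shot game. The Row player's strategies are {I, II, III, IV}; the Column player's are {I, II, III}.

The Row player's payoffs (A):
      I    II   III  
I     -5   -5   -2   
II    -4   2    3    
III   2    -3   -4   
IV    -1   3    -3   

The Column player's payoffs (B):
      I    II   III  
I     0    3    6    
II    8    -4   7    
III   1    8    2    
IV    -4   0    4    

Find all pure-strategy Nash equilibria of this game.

Find each player's best response to every opponent strategy; NE are the intersections.
The Row player's best responses — vs I: III (payoff 2); vs II: IV (payoff 3); vs III: II (payoff 3).
The Column player's best responses — vs I: III (payoff 6); vs II: I (payoff 8); vs III: II (payoff 8); vs IV: III (payoff 4).
No cell has both players best-responding. For instance, the Row player's best reply to III is II, but against II the Column player prefers I over III.

There is no pure-strategy Nash equilibrium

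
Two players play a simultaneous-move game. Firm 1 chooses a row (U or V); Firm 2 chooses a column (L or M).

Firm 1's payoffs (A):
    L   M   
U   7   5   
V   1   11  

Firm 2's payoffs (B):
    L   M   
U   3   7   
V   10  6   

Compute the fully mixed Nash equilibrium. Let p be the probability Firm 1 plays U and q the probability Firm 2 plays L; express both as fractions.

In a mixed NE each player is indifferent between their pure strategies, so the opponent's mix sets the indifference.
Firm 2 indifferent between L and M: p·3 + (1−p)·10 = p·7 + (1−p)·6 ⟹ 10 + (-7)p = 6 + 1p ⟹ p = 1/2.
Firm 1 indifferent between U and V: q·7 + (1−q)·5 = q·1 + (1−q)·11 ⟹ 5 + 2q = 11 + (-10)q ⟹ q = 1/2.

p = 1/2, q = 1/2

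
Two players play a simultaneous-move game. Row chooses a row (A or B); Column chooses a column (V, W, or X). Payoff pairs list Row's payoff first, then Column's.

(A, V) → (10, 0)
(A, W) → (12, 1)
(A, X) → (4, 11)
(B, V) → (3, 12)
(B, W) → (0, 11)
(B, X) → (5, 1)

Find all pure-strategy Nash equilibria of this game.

There is no pure-strategy Nash equilibrium

Find each player's best response to every opponent strategy; NE are the intersections.
Row's best responses — vs V: A (payoff 10); vs W: A (payoff 12); vs X: B (payoff 5).
Column's best responses — vs A: X (payoff 11); vs B: V (payoff 12).
No cell has both players best-responding. For instance, Row's best reply to V is A, but against A Column prefers X over V.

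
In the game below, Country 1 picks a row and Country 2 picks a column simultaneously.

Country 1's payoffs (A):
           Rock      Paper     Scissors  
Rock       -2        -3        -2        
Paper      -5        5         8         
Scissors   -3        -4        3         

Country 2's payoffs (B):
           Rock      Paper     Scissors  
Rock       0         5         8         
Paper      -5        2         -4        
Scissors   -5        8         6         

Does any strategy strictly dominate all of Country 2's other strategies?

No strictly dominant strategy

Check whether one of Country 2's strategies beats all alternatives regardless of what the opponent does.
Rock is not dominant: against Rock, Paper gives 5 > 0.
Paper is not dominant: against Rock, Scissors gives 8 > 5.
Scissors is not dominant: against Paper, Paper gives 2 > -4.
No single strategy is best against every opponent action.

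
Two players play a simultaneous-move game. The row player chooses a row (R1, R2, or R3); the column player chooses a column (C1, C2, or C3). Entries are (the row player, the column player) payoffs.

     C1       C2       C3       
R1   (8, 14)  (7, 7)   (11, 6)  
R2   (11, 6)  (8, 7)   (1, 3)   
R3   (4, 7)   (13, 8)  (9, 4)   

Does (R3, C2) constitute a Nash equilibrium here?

Yes

Holding the column player at C2: the row player gets 13 from R3, versus 7 from R1, 8 from R2. No profitable deviation for the row player.
Holding the row player at R3: the column player gets 8 from C2, versus 7 from C1, 4 from C3. No profitable deviation for the column player either.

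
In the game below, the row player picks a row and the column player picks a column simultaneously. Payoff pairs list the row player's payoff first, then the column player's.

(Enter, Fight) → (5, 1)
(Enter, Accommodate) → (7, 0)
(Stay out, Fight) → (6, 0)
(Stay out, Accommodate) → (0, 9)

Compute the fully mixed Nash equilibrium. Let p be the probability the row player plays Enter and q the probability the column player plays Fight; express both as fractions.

Each player's mixing probability is pinned down by making the *other* player indifferent.
The column player indifferent between Fight and Accommodate: p·1 + (1−p)·0 = p·0 + (1−p)·9 ⟹ 0 + 1p = 9 + (-9)p ⟹ p = 9/10.
The row player indifferent between Enter and Stay out: q·5 + (1−q)·7 = q·6 + (1−q)·0 ⟹ 7 + (-2)q = 0 + 6q ⟹ q = 7/8.

p = 9/10, q = 7/8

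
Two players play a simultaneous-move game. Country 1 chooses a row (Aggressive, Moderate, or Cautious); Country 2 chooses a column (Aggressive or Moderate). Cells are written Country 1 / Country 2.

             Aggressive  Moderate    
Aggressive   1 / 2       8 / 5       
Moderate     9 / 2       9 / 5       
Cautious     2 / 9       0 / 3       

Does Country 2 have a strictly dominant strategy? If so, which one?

A strategy is strictly dominant if it gives Country 2 a strictly higher payoff than every other strategy, against every choice by the opponent.
Aggressive is not dominant: against Aggressive, Moderate gives 5 > 2.
Moderate is not dominant: against Cautious, Aggressive gives 9 > 3.
No single strategy is best against every opponent action.

No strictly dominant strategy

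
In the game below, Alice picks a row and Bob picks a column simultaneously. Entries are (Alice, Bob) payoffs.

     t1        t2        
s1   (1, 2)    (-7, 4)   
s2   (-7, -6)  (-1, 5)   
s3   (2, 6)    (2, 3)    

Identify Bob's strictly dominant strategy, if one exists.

None

A strategy is strictly dominant if it gives Bob a strictly higher payoff than every other strategy, against every choice by the opponent.
t1 is not dominant: against s1, t2 gives 4 > 2.
t2 is not dominant: against s3, t1 gives 6 > 3.
No single strategy is best against every opponent action.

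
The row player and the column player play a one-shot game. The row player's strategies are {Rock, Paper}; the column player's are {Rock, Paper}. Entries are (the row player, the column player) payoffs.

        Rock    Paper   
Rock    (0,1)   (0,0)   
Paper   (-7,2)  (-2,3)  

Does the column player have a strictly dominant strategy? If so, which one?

No strictly dominant strategy

A strategy is strictly dominant if it gives the column player a strictly higher payoff than every other strategy, against every choice by the opponent.
Rock is not dominant: against Paper, Paper gives 3 > 2.
Paper is not dominant: against Rock, Rock gives 1 > 0.
No single strategy is best against every opponent action.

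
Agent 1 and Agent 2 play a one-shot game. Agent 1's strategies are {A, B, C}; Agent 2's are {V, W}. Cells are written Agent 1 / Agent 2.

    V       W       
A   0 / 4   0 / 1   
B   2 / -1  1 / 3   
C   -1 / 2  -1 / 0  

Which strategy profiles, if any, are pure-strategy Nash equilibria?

(B, W)

Check mutual best responses: a cell is a NE iff neither player can gain by unilaterally deviating.
Agent 1's best responses — vs V: B (payoff 2); vs W: B (payoff 1).
Agent 2's best responses — vs A: V (payoff 4); vs B: W (payoff 3); vs C: V (payoff 2).
The only mutual best response is (B, W); neither player gains by switching there.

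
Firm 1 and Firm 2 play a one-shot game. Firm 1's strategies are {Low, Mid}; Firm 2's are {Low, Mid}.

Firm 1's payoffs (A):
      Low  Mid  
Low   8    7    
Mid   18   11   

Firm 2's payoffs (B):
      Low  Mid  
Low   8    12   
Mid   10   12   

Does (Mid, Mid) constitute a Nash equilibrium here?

Holding Firm 2 at Mid: Firm 1 gets 11 from Mid, versus 7 from Low. No profitable deviation for Firm 1.
Holding Firm 1 at Mid: Firm 2 gets 12 from Mid, versus 10 from Low. No profitable deviation for Firm 2 either.

Yes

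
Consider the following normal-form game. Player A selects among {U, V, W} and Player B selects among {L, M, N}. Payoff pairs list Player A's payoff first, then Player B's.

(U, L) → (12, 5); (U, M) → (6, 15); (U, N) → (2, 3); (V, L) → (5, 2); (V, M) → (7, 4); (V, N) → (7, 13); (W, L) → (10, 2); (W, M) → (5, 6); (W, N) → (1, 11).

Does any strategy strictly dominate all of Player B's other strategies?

None

Check whether one of Player B's strategies beats all alternatives regardless of what the opponent does.
L is not dominant: against U, M gives 15 > 5.
M is not dominant: against V, N gives 13 > 4.
N is not dominant: against U, L gives 5 > 3.
No single strategy is best against every opponent action.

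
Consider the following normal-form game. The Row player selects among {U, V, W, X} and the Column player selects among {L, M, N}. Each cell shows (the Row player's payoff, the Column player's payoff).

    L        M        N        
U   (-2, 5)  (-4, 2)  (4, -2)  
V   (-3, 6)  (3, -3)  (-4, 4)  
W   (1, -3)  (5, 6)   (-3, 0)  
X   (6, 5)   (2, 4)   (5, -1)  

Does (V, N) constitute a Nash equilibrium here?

No

Holding the Column player at N: the Row player gets -4 from V but could get 5 by switching to X. The Row player has a profitable deviation.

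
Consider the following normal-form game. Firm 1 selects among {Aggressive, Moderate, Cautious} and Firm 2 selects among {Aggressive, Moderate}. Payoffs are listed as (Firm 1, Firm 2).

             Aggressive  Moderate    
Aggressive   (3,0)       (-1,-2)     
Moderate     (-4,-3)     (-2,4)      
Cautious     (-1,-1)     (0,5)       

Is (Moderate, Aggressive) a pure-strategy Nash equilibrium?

Holding Firm 2 at Aggressive: Firm 1 gets -4 from Moderate but could get 3 by switching to Aggressive. Firm 1 has a profitable deviation.

No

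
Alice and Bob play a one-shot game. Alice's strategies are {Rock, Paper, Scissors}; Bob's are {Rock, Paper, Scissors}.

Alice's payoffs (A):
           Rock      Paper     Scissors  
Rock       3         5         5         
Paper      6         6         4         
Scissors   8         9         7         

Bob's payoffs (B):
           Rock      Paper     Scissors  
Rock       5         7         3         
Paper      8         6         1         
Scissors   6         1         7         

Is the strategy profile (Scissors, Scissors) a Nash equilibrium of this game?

Holding Bob at Scissors: Alice gets 7 from Scissors, versus 5 from Rock, 4 from Paper. No profitable deviation for Alice.
Holding Alice at Scissors: Bob gets 7 from Scissors, versus 6 from Rock, 1 from Paper. No profitable deviation for Bob either.

Yes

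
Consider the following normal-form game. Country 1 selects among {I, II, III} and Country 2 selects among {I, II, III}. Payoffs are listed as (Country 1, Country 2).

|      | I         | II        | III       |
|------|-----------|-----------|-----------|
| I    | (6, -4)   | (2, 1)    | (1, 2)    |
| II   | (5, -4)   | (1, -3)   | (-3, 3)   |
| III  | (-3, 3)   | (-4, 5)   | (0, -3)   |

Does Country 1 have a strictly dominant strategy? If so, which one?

I

A strategy is strictly dominant if it gives Country 1 a strictly higher payoff than every other strategy, against every choice by the opponent.
I strictly dominates: vs I: 6 > each of {5, -3}; vs II: 2 > each of {1, -4}; vs III: 1 > each of {-3, 0}.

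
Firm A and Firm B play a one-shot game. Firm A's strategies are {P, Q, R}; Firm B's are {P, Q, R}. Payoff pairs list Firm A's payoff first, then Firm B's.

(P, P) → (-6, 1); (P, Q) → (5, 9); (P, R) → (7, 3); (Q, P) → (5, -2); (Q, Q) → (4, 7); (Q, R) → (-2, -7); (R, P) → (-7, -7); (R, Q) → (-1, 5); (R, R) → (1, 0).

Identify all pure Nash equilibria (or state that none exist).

(P, Q)

A profile is a Nash equilibrium when each player is best-responding to the other.
Firm A's best responses — vs P: Q (payoff 5); vs Q: P (payoff 5); vs R: P (payoff 7).
Firm B's best responses — vs P: Q (payoff 9); vs Q: Q (payoff 7); vs R: Q (payoff 5).
The only mutual best response is (P, Q); neither player gains by switching there.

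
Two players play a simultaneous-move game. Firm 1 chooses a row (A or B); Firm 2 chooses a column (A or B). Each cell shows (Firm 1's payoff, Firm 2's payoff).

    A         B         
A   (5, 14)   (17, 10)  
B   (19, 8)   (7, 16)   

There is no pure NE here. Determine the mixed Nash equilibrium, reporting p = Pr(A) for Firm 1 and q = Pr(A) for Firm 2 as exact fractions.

Each player's mixing probability is pinned down by making the *other* player indifferent.
Firm 2 indifferent between A and B: p·14 + (1−p)·8 = p·10 + (1−p)·16 ⟹ 8 + 6p = 16 + (-6)p ⟹ p = 2/3.
Firm 1 indifferent between A and B: q·5 + (1−q)·17 = q·19 + (1−q)·7 ⟹ 17 + (-12)q = 7 + 12q ⟹ q = 5/12.

p = 2/3, q = 5/12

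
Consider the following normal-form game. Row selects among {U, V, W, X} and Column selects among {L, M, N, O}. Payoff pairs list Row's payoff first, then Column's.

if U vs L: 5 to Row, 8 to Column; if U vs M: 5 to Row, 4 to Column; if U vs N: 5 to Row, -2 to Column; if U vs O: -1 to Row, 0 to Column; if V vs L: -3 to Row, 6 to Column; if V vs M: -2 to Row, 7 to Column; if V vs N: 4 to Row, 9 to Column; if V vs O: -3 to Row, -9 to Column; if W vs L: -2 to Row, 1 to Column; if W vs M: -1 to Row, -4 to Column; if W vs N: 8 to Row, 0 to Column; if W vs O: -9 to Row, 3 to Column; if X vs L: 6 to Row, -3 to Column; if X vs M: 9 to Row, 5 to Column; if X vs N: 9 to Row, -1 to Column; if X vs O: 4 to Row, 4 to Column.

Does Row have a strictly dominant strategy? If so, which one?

A strategy is strictly dominant if it gives Row a strictly higher payoff than every other strategy, against every choice by the opponent.
X strictly dominates: vs L: 6 > each of {5, -3, -2}; vs M: 9 > each of {5, -2, -1}; vs N: 9 > each of {5, 4, 8}; vs O: 4 > each of {-1, -3, -9}.

X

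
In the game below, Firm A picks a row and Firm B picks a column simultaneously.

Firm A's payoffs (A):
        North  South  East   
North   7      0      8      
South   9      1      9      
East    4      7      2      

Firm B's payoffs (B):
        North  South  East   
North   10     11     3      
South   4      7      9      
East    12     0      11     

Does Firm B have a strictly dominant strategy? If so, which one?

No strictly dominant strategy

Check whether one of Firm B's strategies beats all alternatives regardless of what the opponent does.
North is not dominant: against North, South gives 11 > 10.
South is not dominant: against South, East gives 9 > 7.
East is not dominant: against North, North gives 10 > 3.
No single strategy is best against every opponent action.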